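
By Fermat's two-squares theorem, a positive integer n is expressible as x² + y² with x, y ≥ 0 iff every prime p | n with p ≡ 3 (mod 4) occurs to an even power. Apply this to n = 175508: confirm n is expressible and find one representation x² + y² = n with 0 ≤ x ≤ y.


Step 1: Factor n = 175508 = 2^2 · 17 · 29 · 89.
Step 2: Check the mod-4 condition on each prime factor: 2 = 2 (special); 17 ≡ 1 (mod 4), exponent 1; 29 ≡ 1 (mod 4), exponent 1; 89 ≡ 1 (mod 4), exponent 1.
All primes ≡ 3 (mod 4) appear to even exponent (or don't appear), so by the two-squares theorem n IS expressible as a sum of two squares.
Step 3: Build a representation. Group n = k² · m with k = 2 and m = 17 · 29 · 89 = 43877 (a product of primes ≡ 1 (mod 4)); a representation of m scales to one of n via (k·x)² + (k·y)² = k²(x² + y²). Each prime p ≡ 1 (mod 4) is itself a sum of two squares; find a² by testing p − a² for a perfect square:
  17: 17 − 1² = 16 = 4² ⇒ 17 = 1² + 4².
  29: 29 − 1² = 28, 29 − 2² = 25 = 5² ⇒ 29 = 2² + 5².
  89: 89 − 1² = 88, 89 − 2² = 85, 89 − 3² = 80, 89 − 4² = 73, 89 − 5² = 64 = 8² ⇒ 89 = 5² + 8².
  Combine using the Brahmagupta–Fibonacci identity (a² + b²)(c² + d²) = (ac − bd)² + (ad + bc)² = (ac + bd)² + (ad − bc)²:
  17 · 29 = 493: from (1² + 4²)(2² + 5²), take (1·2 − 4·5, 1·5 + 4·2) = (2 − 20, 5 + 8) = (-18, 13); dropping signs (only squares matter) gives (18, 13); check 18² + 13² = 324 + 169 = 493 ✓.
  493 · 89 = 43877: from (18² + 13²)(5² + 8²), take (18·5 − 13·8, 18·8 + 13·5) = (90 − 104, 144 + 65) = (-14, 209); dropping signs (only squares matter) gives (14, 209); check 14² + 209² = 196 + 43681 = 43877 ✓.
  Scale by k = 2: (2·14, 2·209) = (28, 418).
Step 4: Order so x ≤ y and verify: 28² + 418² = 784 + 174724 = 175508 = n. ✓

n = 175508 = 28² + 418² (one valid representation with x ≤ y).


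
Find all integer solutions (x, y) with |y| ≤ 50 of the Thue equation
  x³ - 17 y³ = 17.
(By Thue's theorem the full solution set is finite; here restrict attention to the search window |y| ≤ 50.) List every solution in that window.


The equation is x³ - 17y³ = 17. For fixed y, x³ = 17·y³ + 17, so a solution requires the RHS to be a perfect cube.
Strategy: iterate y from -50 to 50, compute RHS = 17·y³ + 17, and check whether it is a (positive or negative) perfect cube.
Check small values of y:
  y = 0: RHS = 17 is not a perfect cube.
  y = 1: RHS = 34 is not a perfect cube.
  y = -1: RHS = 0 = (0)³ ⇒ x = 0 works.
  y = 2: RHS = 153 is not a perfect cube.
  y = -2: RHS = -119 is not a perfect cube.
  y = 3: RHS = 476 is not a perfect cube.
  y = -3: RHS = -442 is not a perfect cube.
Continuing the search up to |y| = 50 finds no further solutions beyond those listed.
Collected solutions: (0, -1).

Solutions (with |y| ≤ 50): (0, -1).


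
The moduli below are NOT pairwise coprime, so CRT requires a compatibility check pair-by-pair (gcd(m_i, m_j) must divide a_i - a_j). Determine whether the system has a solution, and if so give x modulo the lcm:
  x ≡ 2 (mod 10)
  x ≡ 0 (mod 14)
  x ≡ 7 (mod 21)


Moduli 10, 14, 21 are not pairwise coprime, so CRT works modulo lcm(m_i) when all pairwise compatibility conditions hold.
Pairwise compatibility: gcd(m_i, m_j) must divide a_i - a_j for every pair.
Merge one congruence at a time:
  Start: x ≡ 2 (mod 10).
  Combine with x ≡ 0 (mod 14): gcd(10, 14) = 2; 0 - 2 = -2, which IS divisible by 2, so compatible.
    Write x = 2 + 10·t and substitute into x ≡ 0 (mod 14): 10·t ≡ 0 − 2 = -2 (mod 14).
    Divide the congruence (and modulus) by g = 2: 5·t ≡ -1 (mod 7).
    Reduce coefficients mod 7: 5·t ≡ 6 (mod 7).
    The inverse of 5 mod 7 is 3 (since 5·3 = 15 = 2·7 + 1), so t ≡ 3·6 = 18 ≡ 4 (mod 7).
    Then x = 2 + 10·4 = 42, valid modulo lcm(10, 14) = 70: x ≡ 42 (mod 70).
  Combine with x ≡ 7 (mod 21): gcd(70, 21) = 7; 7 - 42 = -35, which IS divisible by 7, so compatible.
    Write x = 42 + 70·t and substitute into x ≡ 7 (mod 21): 70·t ≡ 7 − 42 = -35 (mod 21).
    Divide the congruence (and modulus) by g = 7: 10·t ≡ -5 (mod 3).
    Reduce coefficients mod 3: 1·t ≡ 1 (mod 3).
    So t ≡ 1 (mod 3).
    Then x = 42 + 70·1 = 112, valid modulo lcm(70, 21) = 210: x ≡ 112 (mod 210).
Verify: 112 mod 10 = 2, 112 mod 14 = 0, 112 mod 21 = 7.

x ≡ 112 (mod 210).


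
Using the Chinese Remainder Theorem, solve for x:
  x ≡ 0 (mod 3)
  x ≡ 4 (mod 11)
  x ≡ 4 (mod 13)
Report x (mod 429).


Moduli 3, 11, 13 are pairwise coprime; by CRT there is a unique solution modulo M = 3 · 11 · 13 = 429.
Solve pairwise, accumulating the modulus:
  Start with x ≡ 0 (mod 3).
  Combine with x ≡ 4 (mod 11): since gcd(3, 11) = 1, we get a unique residue mod 33.
    Write x = 0 + 3·t and substitute into x ≡ 4 (mod 11): 3·t ≡ 4 − 0 = 4 (mod 11).
    The inverse of 3 mod 11 is 4 (since 3·4 = 12 = 1·11 + 1), so t ≡ 4·4 = 16 ≡ 5 (mod 11).
    Then x = 0 + 3·5 = 15, valid modulo lcm(3, 11) = 33: x ≡ 15 (mod 33).
  Combine with x ≡ 4 (mod 13): since gcd(33, 13) = 1, we get a unique residue mod 429.
    Write x = 15 + 33·t and substitute into x ≡ 4 (mod 13): 33·t ≡ 4 − 15 = -11 (mod 13).
    Reduce coefficients mod 13: 7·t ≡ 2 (mod 13).
    The inverse of 7 mod 13 is 2 (since 7·2 = 14 = 1·13 + 1), so t ≡ 2·2 = 4 ≡ 4 (mod 13).
    Then x = 15 + 33·4 = 147, valid modulo lcm(33, 13) = 429: x ≡ 147 (mod 429).
Verify: 147 mod 3 = 0 ✓, 147 mod 11 = 4 ✓, 147 mod 13 = 4 ✓.

x ≡ 147 (mod 429).


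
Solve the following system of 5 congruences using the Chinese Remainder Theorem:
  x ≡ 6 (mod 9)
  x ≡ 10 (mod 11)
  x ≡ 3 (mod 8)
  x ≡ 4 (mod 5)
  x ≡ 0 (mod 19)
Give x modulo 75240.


Product of moduli M = 9 · 11 · 8 · 5 · 19 = 75240.
Merge one congruence at a time:
  Start: x ≡ 6 (mod 9).
  Combine with x ≡ 10 (mod 11); new modulus lcm = 99.
    Write x = 6 + 9·t and substitute into x ≡ 10 (mod 11): 9·t ≡ 10 − 6 = 4 (mod 11).
    The inverse of 9 mod 11 is 5 (since 9·5 = 45 = 4·11 + 1), so t ≡ 5·4 = 20 ≡ 9 (mod 11).
    Then x = 6 + 9·9 = 87, valid modulo lcm(9, 11) = 99: x ≡ 87 (mod 99).
  Combine with x ≡ 3 (mod 8); new modulus lcm = 792.
    Write x = 87 + 99·t and substitute into x ≡ 3 (mod 8): 99·t ≡ 3 − 87 = -84 (mod 8).
    Reduce coefficients mod 8: 3·t ≡ 4 (mod 8).
    The inverse of 3 mod 8 is 3 (since 3·3 = 9 = 1·8 + 1), so t ≡ 3·4 = 12 ≡ 4 (mod 8).
    Then x = 87 + 99·4 = 483, valid modulo lcm(99, 8) = 792: x ≡ 483 (mod 792).
  Combine with x ≡ 4 (mod 5); new modulus lcm = 3960.
    Write x = 483 + 792·t and substitute into x ≡ 4 (mod 5): 792·t ≡ 4 − 483 = -479 (mod 5).
    Reduce coefficients mod 5: 2·t ≡ 1 (mod 5).
    The inverse of 2 mod 5 is 3 (since 2·3 = 6 = 1·5 + 1), so t ≡ 3·1 = 3 ≡ 3 (mod 5).
    Then x = 483 + 792·3 = 2859, valid modulo lcm(792, 5) = 3960: x ≡ 2859 (mod 3960).
  Combine with x ≡ 0 (mod 19); new modulus lcm = 75240.
    Write x = 2859 + 3960·t and substitute into x ≡ 0 (mod 19): 3960·t ≡ 0 − 2859 = -2859 (mod 19).
    Reduce coefficients mod 19: 8·t ≡ 10 (mod 19).
    The inverse of 8 mod 19 is 12 (since 8·12 = 96 = 5·19 + 1), so t ≡ 12·10 = 120 ≡ 6 (mod 19).
    Then x = 2859 + 3960·6 = 26619, valid modulo lcm(3960, 19) = 75240: x ≡ 26619 (mod 75240).
Verify against each original: 26619 mod 9 = 6, 26619 mod 11 = 10, 26619 mod 8 = 3, 26619 mod 5 = 4, 26619 mod 19 = 0.

x ≡ 26619 (mod 75240).


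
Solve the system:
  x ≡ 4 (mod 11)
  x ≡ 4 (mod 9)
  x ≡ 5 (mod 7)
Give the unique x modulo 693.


Moduli 11, 9, 7 are pairwise coprime; by CRT there is a unique solution modulo M = 11 · 9 · 7 = 693.
Solve pairwise, accumulating the modulus:
  Start with x ≡ 4 (mod 11).
  Combine with x ≡ 4 (mod 9): since gcd(11, 9) = 1, we get a unique residue mod 99.
    Write x = 4 + 11·t and substitute into x ≡ 4 (mod 9): 11·t ≡ 4 − 4 = 0 (mod 9).
    Reduce coefficients mod 9: 2·t ≡ 0 (mod 9).
    The inverse of 2 mod 9 is 5 (since 2·5 = 10 = 1·9 + 1), so t ≡ 5·0 = 0 ≡ 0 (mod 9).
    Then x = 4 + 11·0 = 4, valid modulo lcm(11, 9) = 99: x ≡ 4 (mod 99).
  Combine with x ≡ 5 (mod 7): since gcd(99, 7) = 1, we get a unique residue mod 693.
    Write x = 4 + 99·t and substitute into x ≡ 5 (mod 7): 99·t ≡ 5 − 4 = 1 (mod 7).
    Reduce coefficients mod 7: 1·t ≡ 1 (mod 7).
    So t ≡ 1 (mod 7).
    Then x = 4 + 99·1 = 103, valid modulo lcm(99, 7) = 693: x ≡ 103 (mod 693).
Verify: 103 mod 11 = 4 ✓, 103 mod 9 = 4 ✓, 103 mod 7 = 5 ✓.

x ≡ 103 (mod 693).


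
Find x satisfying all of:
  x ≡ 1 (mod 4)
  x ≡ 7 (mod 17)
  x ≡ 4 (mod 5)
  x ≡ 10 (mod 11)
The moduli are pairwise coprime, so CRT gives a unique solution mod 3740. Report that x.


Product of moduli M = 4 · 17 · 5 · 11 = 3740.
Merge one congruence at a time:
  Start: x ≡ 1 (mod 4).
  Combine with x ≡ 7 (mod 17); new modulus lcm = 68.
    Write x = 1 + 4·t and substitute into x ≡ 7 (mod 17): 4·t ≡ 7 − 1 = 6 (mod 17).
    The inverse of 4 mod 17 is 13 (since 4·13 = 52 = 3·17 + 1), so t ≡ 13·6 = 78 ≡ 10 (mod 17).
    Then x = 1 + 4·10 = 41, valid modulo lcm(4, 17) = 68: x ≡ 41 (mod 68).
  Combine with x ≡ 4 (mod 5); new modulus lcm = 340.
    Write x = 41 + 68·t and substitute into x ≡ 4 (mod 5): 68·t ≡ 4 − 41 = -37 (mod 5).
    Reduce coefficients mod 5: 3·t ≡ 3 (mod 5).
    The inverse of 3 mod 5 is 2 (since 3·2 = 6 = 1·5 + 1), so t ≡ 2·3 = 6 ≡ 1 (mod 5).
    Then x = 41 + 68·1 = 109, valid modulo lcm(68, 5) = 340: x ≡ 109 (mod 340).
  Combine with x ≡ 10 (mod 11); new modulus lcm = 3740.
    Write x = 109 + 340·t and substitute into x ≡ 10 (mod 11): 340·t ≡ 10 − 109 = -99 (mod 11).
    Reduce coefficients mod 11: 10·t ≡ 0 (mod 11).
    The inverse of 10 mod 11 is 10 (since 10·10 = 100 = 9·11 + 1), so t ≡ 10·0 = 0 ≡ 0 (mod 11).
    Then x = 109 + 340·0 = 109, valid modulo lcm(340, 11) = 3740: x ≡ 109 (mod 3740).
Verify against each original: 109 mod 4 = 1, 109 mod 17 = 7, 109 mod 5 = 4, 109 mod 11 = 10.

x ≡ 109 (mod 3740).


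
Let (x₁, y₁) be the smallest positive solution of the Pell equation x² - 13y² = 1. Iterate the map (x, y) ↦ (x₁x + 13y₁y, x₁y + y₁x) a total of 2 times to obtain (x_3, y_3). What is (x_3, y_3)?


Step 1: Find the fundamental solution (x₁, y₁) of x² - 13y² = 1.
  Expand √13 as a continued fraction. a₀ = ⌊√13⌋ = 3; iterate m_{k+1} = d_k·a_k − m_k, d_{k+1} = (13 − m_{k+1}²)/d_k, a_{k+1} = ⌊(a₀ + m_{k+1})/d_{k+1}⌋ (starting m₀ = 0, d₀ = 1), with convergents p_k = a_k·p_{k-1} + p_{k-2}, q_k = a_k·q_{k-1} + q_{k-2} (p₋₁ = 1, q₋₁ = 0):
  k = 0: a₀ = 3; p₀/q₀ = 3/1; p₀² − 13·q₀² = 9 − 13 = -4.
  k = 1: m = 3, d = 4, a = ⌊(3 + 3)/4⌋ = 1; p/q = (1·3 + 1)/(1·1 + 0) = 4/1; p² − 13·q² = 16 − 13 = 3.
  k = 2: m = 1, d = 3, a = ⌊(3 + 1)/3⌋ = 1; p/q = (1·4 + 3)/(1·1 + 1) = 7/2; p² − 13·q² = 49 − 52 = -3.
  k = 3: m = 2, d = 3, a = ⌊(3 + 2)/3⌋ = 1; p/q = (1·7 + 4)/(1·2 + 1) = 11/3; p² − 13·q² = 121 − 117 = 4.
  k = 4: m = 1, d = 4, a = ⌊(3 + 1)/4⌋ = 1; p/q = (1·11 + 7)/(1·3 + 2) = 18/5; p² − 13·q² = 324 − 325 = -1.
  k = 5: m = 3, d = 1, a = ⌊(3 + 3)/1⌋ = 6; p/q = (6·18 + 11)/(6·5 + 3) = 119/33; p² − 13·q² = 14161 − 14157 = 4.
  k = 6: m = 3, d = 4, a = ⌊(3 + 3)/4⌋ = 1; p/q = (1·119 + 18)/(1·33 + 5) = 137/38; p² − 13·q² = 18769 − 18772 = -3.
  k = 7: m = 1, d = 3, a = ⌊(3 + 1)/3⌋ = 1; p/q = (1·137 + 119)/(1·38 + 33) = 256/71; p² − 13·q² = 65536 − 65533 = 3.
  k = 8: m = 2, d = 3, a = ⌊(3 + 2)/3⌋ = 1; p/q = (1·256 + 137)/(1·71 + 38) = 393/109; p² − 13·q² = 154449 − 154453 = -4.
  k = 9: m = 1, d = 4, a = ⌊(3 + 1)/4⌋ = 1; p/q = (1·393 + 256)/(1·109 + 71) = 649/180; p² − 13·q² = 421201 − 421200 = 1.
  The first convergent with p² − 13·q² = 1 gives the fundamental solution (x₁, y₁) = (649, 180).
Step 2: Apply the recurrence (x_{n+1}, y_{n+1}) = (x₁x_n + 13y₁y_n, x₁y_n + y₁x_n) repeatedly.
  From (x_1, y_1) = (649, 180): x_2 = 649·649 + 13·180·180 = 842401; y_2 = 649·180 + 180·649 = 233640.
  From (x_2, y_2) = (842401, 233640): x_3 = 649·842401 + 13·180·233640 = 1093435849; y_3 = 649·233640 + 180·842401 = 303264540.
Step 3: Verify x_3² - 13·y_3² = 1195601955878350801 - 1195601955878350800 = 1 (should be 1). ✓

(x_1, y_1) = (649, 180); (x_3, y_3) = (1093435849, 303264540).


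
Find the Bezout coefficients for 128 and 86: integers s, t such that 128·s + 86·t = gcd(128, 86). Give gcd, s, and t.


Euclidean algorithm on (128, 86) — divide until remainder is 0:
  128 = 1 · 86 + 42
  86 = 2 · 42 + 2
  42 = 21 · 2 + 0
gcd(128, 86) = 2.
Track Bezout coefficients alongside the remainders: start with r₀ = 128 = a·1 + b·0 (s = 1, t = 0) and r₁ = 86 = a·0 + b·1 (s = 0, t = 1); each new remainder r_{k+1} = r_{k-1} − q_k·r_k inherits s_{k+1} = s_{k-1} − q_k·s_k, t_{k+1} = t_{k-1} − q_k·t_k, so r_k = a·s_k + b·t_k at every step:
  q = 1: r = 42, s = 1 − 1·0 = 1, t = 0 − 1·1 = -1  (check: 128·1 + 86·(-1) = 42)
  q = 2: r = 2, s = 0 − 2·1 = -2, t = 1 − 2·(-1) = 3  (check: 128·(-2) + 86·3 = 2)
The row with r = 2 (the gcd) gives the Bezout coefficients s = -2, t = 3.
Result: 128 · (-2) + 86 · (3) = 2.

gcd(128, 86) = 2; s = -2, t = 3 (check: 128·(-2) + 86·3 = 2).


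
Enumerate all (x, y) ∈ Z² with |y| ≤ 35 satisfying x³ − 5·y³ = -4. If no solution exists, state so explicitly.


The equation is x³ - 5y³ = -4. For fixed y, x³ = 5·y³ − 4, so a solution requires the RHS to be a perfect cube.
Strategy: iterate y from -35 to 35, compute RHS = 5·y³ − 4, and check whether it is a (positive or negative) perfect cube.
Check small values of y:
  y = 0: RHS = -4 is not a perfect cube.
  y = 1: RHS = 1 = (1)³ ⇒ x = 1 works.
  y = -1: RHS = -9 is not a perfect cube.
  y = 2: RHS = 36 is not a perfect cube.
  y = -2: RHS = -44 is not a perfect cube.
  y = 3: RHS = 131 is not a perfect cube.
  y = -3: RHS = -139 is not a perfect cube.
Continuing the search up to |y| = 35 finds no further solutions beyond those listed.
Collected solutions: (1, 1).

Solutions (with |y| ≤ 35): (1, 1).


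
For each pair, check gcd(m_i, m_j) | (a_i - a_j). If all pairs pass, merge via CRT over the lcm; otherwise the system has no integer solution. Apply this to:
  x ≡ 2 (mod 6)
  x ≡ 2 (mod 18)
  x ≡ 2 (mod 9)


Moduli 6, 18, 9 are not pairwise coprime, so CRT works modulo lcm(m_i) when all pairwise compatibility conditions hold.
Pairwise compatibility: gcd(m_i, m_j) must divide a_i - a_j for every pair.
Merge one congruence at a time:
  Start: x ≡ 2 (mod 6).
  Combine with x ≡ 2 (mod 18): gcd(6, 18) = 6; 2 - 2 = 0, which IS divisible by 6, so compatible.
    Write x = 2 + 6·t and substitute into x ≡ 2 (mod 18): 6·t ≡ 2 − 2 = 0 (mod 18).
    Divide the congruence (and modulus) by g = 6: 1·t ≡ 0 (mod 3).
    So t ≡ 0 (mod 3).
    Then x = 2 + 6·0 = 2, valid modulo lcm(6, 18) = 18: x ≡ 2 (mod 18).
  Combine with x ≡ 2 (mod 9): gcd(18, 9) = 9; 2 - 2 = 0, which IS divisible by 9, so compatible.
    Write x = 2 + 18·t and substitute into x ≡ 2 (mod 9): 18·t ≡ 2 − 2 = 0 (mod 9).
    Divide the congruence (and modulus) by g = 9: 2·t ≡ 0 (mod 1).
    Modulo 1 every t works; take t = 0.
    Then x = 2 + 18·0 = 2, valid modulo lcm(18, 9) = 18: x ≡ 2 (mod 18).
Verify: 2 mod 6 = 2, 2 mod 18 = 2, 2 mod 9 = 2.

x ≡ 2 (mod 18).


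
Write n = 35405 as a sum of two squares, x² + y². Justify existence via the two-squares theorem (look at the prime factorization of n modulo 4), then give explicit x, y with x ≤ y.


Step 1: Factor n = 35405 = 5 · 73 · 97.
Step 2: Check the mod-4 condition on each prime factor: 5 ≡ 1 (mod 4), exponent 1; 73 ≡ 1 (mod 4), exponent 1; 97 ≡ 1 (mod 4), exponent 1.
All primes ≡ 3 (mod 4) appear to even exponent (or don't appear), so by the two-squares theorem n IS expressible as a sum of two squares.
Step 3: Build a representation. Here n = 5 · 73 · 97 is a product of primes ≡ 1 (mod 4). Each prime p ≡ 1 (mod 4) is itself a sum of two squares; find a² by testing p − a² for a perfect square:
  5: 5 − 1² = 4 = 2² ⇒ 5 = 1² + 2².
  73: 73 − 1² = 72, 73 − 2² = 69, 73 − 3² = 64 = 8² ⇒ 73 = 3² + 8².
  97: 97 − 1² = 96, 97 − 2² = 93, 97 − 3² = 88, 97 − 4² = 81 = 9² ⇒ 97 = 4² + 9².
  Combine using the Brahmagupta–Fibonacci identity (a² + b²)(c² + d²) = (ac − bd)² + (ad + bc)² = (ac + bd)² + (ad − bc)²:
  5 · 73 = 365: from (1² + 2²)(3² + 8²), take (1·3 − 2·8, 1·8 + 2·3) = (3 − 16, 8 + 6) = (-13, 14); dropping signs (only squares matter) gives (13, 14); check 13² + 14² = 169 + 196 = 365 ✓.
  365 · 97 = 35405: from (13² + 14²)(4² + 9²), take (13·4 − 14·9, 13·9 + 14·4) = (52 − 126, 117 + 56) = (-74, 173); dropping signs (only squares matter) gives (74, 173); check 74² + 173² = 5476 + 29929 = 35405 ✓.
Step 4: Order so x ≤ y and verify: 74² + 173² = 5476 + 29929 = 35405 = n. ✓

n = 35405 = 74² + 173² (one valid representation with x ≤ y).


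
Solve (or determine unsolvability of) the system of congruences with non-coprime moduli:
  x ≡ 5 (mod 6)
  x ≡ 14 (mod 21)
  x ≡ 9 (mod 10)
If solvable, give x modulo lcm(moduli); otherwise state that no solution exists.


Moduli 6, 21, 10 are not pairwise coprime, so CRT works modulo lcm(m_i) when all pairwise compatibility conditions hold.
Pairwise compatibility: gcd(m_i, m_j) must divide a_i - a_j for every pair.
Merge one congruence at a time:
  Start: x ≡ 5 (mod 6).
  Combine with x ≡ 14 (mod 21): gcd(6, 21) = 3; 14 - 5 = 9, which IS divisible by 3, so compatible.
    Write x = 5 + 6·t and substitute into x ≡ 14 (mod 21): 6·t ≡ 14 − 5 = 9 (mod 21).
    Divide the congruence (and modulus) by g = 3: 2·t ≡ 3 (mod 7).
    The inverse of 2 mod 7 is 4 (since 2·4 = 8 = 1·7 + 1), so t ≡ 4·3 = 12 ≡ 5 (mod 7).
    Then x = 5 + 6·5 = 35, valid modulo lcm(6, 21) = 42: x ≡ 35 (mod 42).
  Combine with x ≡ 9 (mod 10): gcd(42, 10) = 2; 9 - 35 = -26, which IS divisible by 2, so compatible.
    Write x = 35 + 42·t and substitute into x ≡ 9 (mod 10): 42·t ≡ 9 − 35 = -26 (mod 10).
    Divide the congruence (and modulus) by g = 2: 21·t ≡ -13 (mod 5).
    Reduce coefficients mod 5: 1·t ≡ 2 (mod 5).
    So t ≡ 2 (mod 5).
    Then x = 35 + 42·2 = 119, valid modulo lcm(42, 10) = 210: x ≡ 119 (mod 210).
Verify: 119 mod 6 = 5, 119 mod 21 = 14, 119 mod 10 = 9.

x ≡ 119 (mod 210).


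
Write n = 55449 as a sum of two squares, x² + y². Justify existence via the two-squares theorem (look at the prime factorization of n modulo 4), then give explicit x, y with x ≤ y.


Step 1: Factor n = 55449 = 3^2 · 61 · 101.
Step 2: Check the mod-4 condition on each prime factor: 3 ≡ 3 (mod 4), exponent 2 (must be even); 61 ≡ 1 (mod 4), exponent 1; 101 ≡ 1 (mod 4), exponent 1.
All primes ≡ 3 (mod 4) appear to even exponent (or don't appear), so by the two-squares theorem n IS expressible as a sum of two squares.
Step 3: Build a representation. Group n = k² · m with k = 3 and m = 61 · 101 = 6161 (a product of primes ≡ 1 (mod 4)); a representation of m scales to one of n via (k·x)² + (k·y)² = k²(x² + y²). Each prime p ≡ 1 (mod 4) is itself a sum of two squares; find a² by testing p − a² for a perfect square:
  61: 61 − 1² = 60, 61 − 2² = 57, 61 − 3² = 52, 61 − 4² = 45, 61 − 5² = 36 = 6² ⇒ 61 = 5² + 6².
  101: 101 − 1² = 100 = 10² ⇒ 101 = 1² + 10².
  Combine using the Brahmagupta–Fibonacci identity (a² + b²)(c² + d²) = (ac − bd)² + (ad + bc)² = (ac + bd)² + (ad − bc)²:
  61 · 101 = 6161: from (5² + 6²)(1² + 10²), take (5·1 − 6·10, 5·10 + 6·1) = (5 − 60, 50 + 6) = (-55, 56); dropping signs (only squares matter) gives (55, 56); check 55² + 56² = 3025 + 3136 = 6161 ✓.
  Scale by k = 3: (3·55, 3·56) = (165, 168).
Step 4: Order so x ≤ y and verify: 165² + 168² = 27225 + 28224 = 55449 = n. ✓

n = 55449 = 165² + 168² (one valid representation with x ≤ y).


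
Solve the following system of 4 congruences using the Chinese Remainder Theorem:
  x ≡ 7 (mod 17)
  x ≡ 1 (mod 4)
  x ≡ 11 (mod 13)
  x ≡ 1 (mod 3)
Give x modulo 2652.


Product of moduli M = 17 · 4 · 13 · 3 = 2652.
Merge one congruence at a time:
  Start: x ≡ 7 (mod 17).
  Combine with x ≡ 1 (mod 4); new modulus lcm = 68.
    Write x = 7 + 17·t and substitute into x ≡ 1 (mod 4): 17·t ≡ 1 − 7 = -6 (mod 4).
    Reduce coefficients mod 4: 1·t ≡ 2 (mod 4).
    So t ≡ 2 (mod 4).
    Then x = 7 + 17·2 = 41, valid modulo lcm(17, 4) = 68: x ≡ 41 (mod 68).
  Combine with x ≡ 11 (mod 13); new modulus lcm = 884.
    Write x = 41 + 68·t and substitute into x ≡ 11 (mod 13): 68·t ≡ 11 − 41 = -30 (mod 13).
    Reduce coefficients mod 13: 3·t ≡ 9 (mod 13).
    The inverse of 3 mod 13 is 9 (since 3·9 = 27 = 2·13 + 1), so t ≡ 9·9 = 81 ≡ 3 (mod 13).
    Then x = 41 + 68·3 = 245, valid modulo lcm(68, 13) = 884: x ≡ 245 (mod 884).
  Combine with x ≡ 1 (mod 3); new modulus lcm = 2652.
    Write x = 245 + 884·t and substitute into x ≡ 1 (mod 3): 884·t ≡ 1 − 245 = -244 (mod 3).
    Reduce coefficients mod 3: 2·t ≡ 2 (mod 3).
    The inverse of 2 mod 3 is 2 (since 2·2 = 4 = 1·3 + 1), so t ≡ 2·2 = 4 ≡ 1 (mod 3).
    Then x = 245 + 884·1 = 1129, valid modulo lcm(884, 3) = 2652: x ≡ 1129 (mod 2652).
Verify against each original: 1129 mod 17 = 7, 1129 mod 4 = 1, 1129 mod 13 = 11, 1129 mod 3 = 1.

x ≡ 1129 (mod 2652).


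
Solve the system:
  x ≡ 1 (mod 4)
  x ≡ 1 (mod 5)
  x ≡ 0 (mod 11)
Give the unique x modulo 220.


Moduli 4, 5, 11 are pairwise coprime; by CRT there is a unique solution modulo M = 4 · 5 · 11 = 220.
Solve pairwise, accumulating the modulus:
  Start with x ≡ 1 (mod 4).
  Combine with x ≡ 1 (mod 5): since gcd(4, 5) = 1, we get a unique residue mod 20.
    Write x = 1 + 4·t and substitute into x ≡ 1 (mod 5): 4·t ≡ 1 − 1 = 0 (mod 5).
    The inverse of 4 mod 5 is 4 (since 4·4 = 16 = 3·5 + 1), so t ≡ 4·0 = 0 ≡ 0 (mod 5).
    Then x = 1 + 4·0 = 1, valid modulo lcm(4, 5) = 20: x ≡ 1 (mod 20).
  Combine with x ≡ 0 (mod 11): since gcd(20, 11) = 1, we get a unique residue mod 220.
    Write x = 1 + 20·t and substitute into x ≡ 0 (mod 11): 20·t ≡ 0 − 1 = -1 (mod 11).
    Reduce coefficients mod 11: 9·t ≡ 10 (mod 11).
    The inverse of 9 mod 11 is 5 (since 9·5 = 45 = 4·11 + 1), so t ≡ 5·10 = 50 ≡ 6 (mod 11).
    Then x = 1 + 20·6 = 121, valid modulo lcm(20, 11) = 220: x ≡ 121 (mod 220).
Verify: 121 mod 4 = 1 ✓, 121 mod 5 = 1 ✓, 121 mod 11 = 0 ✓.

x ≡ 121 (mod 220).


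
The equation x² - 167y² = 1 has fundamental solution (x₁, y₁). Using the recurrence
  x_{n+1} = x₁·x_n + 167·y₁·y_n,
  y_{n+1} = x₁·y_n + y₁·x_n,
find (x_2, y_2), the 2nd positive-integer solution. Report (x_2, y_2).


Step 1: Find the fundamental solution (x₁, y₁) of x² - 167y² = 1.
  Expand √167 as a continued fraction. a₀ = ⌊√167⌋ = 12; iterate m_{k+1} = d_k·a_k − m_k, d_{k+1} = (167 − m_{k+1}²)/d_k, a_{k+1} = ⌊(a₀ + m_{k+1})/d_{k+1}⌋ (starting m₀ = 0, d₀ = 1), with convergents p_k = a_k·p_{k-1} + p_{k-2}, q_k = a_k·q_{k-1} + q_{k-2} (p₋₁ = 1, q₋₁ = 0):
  k = 0: a₀ = 12; p₀/q₀ = 12/1; p₀² − 167·q₀² = 144 − 167 = -23.
  k = 1: m = 12, d = 23, a = ⌊(12 + 12)/23⌋ = 1; p/q = (1·12 + 1)/(1·1 + 0) = 13/1; p² − 167·q² = 169 − 167 = 2.
  k = 2: m = 11, d = 2, a = ⌊(12 + 11)/2⌋ = 11; p/q = (11·13 + 12)/(11·1 + 1) = 155/12; p² − 167·q² = 24025 − 24048 = -23.
  k = 3: m = 11, d = 23, a = ⌊(12 + 11)/23⌋ = 1; p/q = (1·155 + 13)/(1·12 + 1) = 168/13; p² − 167·q² = 28224 − 28223 = 1.
  The first convergent with p² − 167·q² = 1 gives the fundamental solution (x₁, y₁) = (168, 13).
Step 2: Apply the recurrence (x_{n+1}, y_{n+1}) = (x₁x_n + 167y₁y_n, x₁y_n + y₁x_n) repeatedly.
  From (x_1, y_1) = (168, 13): x_2 = 168·168 + 167·13·13 = 56447; y_2 = 168·13 + 13·168 = 4368.
Step 3: Verify x_2² - 167·y_2² = 3186263809 - 3186263808 = 1 (should be 1). ✓

(x_1, y_1) = (168, 13); (x_2, y_2) = (56447, 4368).


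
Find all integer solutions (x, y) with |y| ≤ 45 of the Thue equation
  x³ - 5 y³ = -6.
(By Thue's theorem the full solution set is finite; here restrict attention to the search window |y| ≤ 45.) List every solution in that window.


The equation is x³ - 5y³ = -6. For fixed y, x³ = 5·y³ − 6, so a solution requires the RHS to be a perfect cube.
Strategy: iterate y from -45 to 45, compute RHS = 5·y³ − 6, and check whether it is a (positive or negative) perfect cube.
Check small values of y:
  y = 0: RHS = -6 is not a perfect cube.
  y = 1: RHS = -1 = (-1)³ ⇒ x = -1 works.
  y = -1: RHS = -11 is not a perfect cube.
  y = 2: RHS = 34 is not a perfect cube.
  y = -2: RHS = -46 is not a perfect cube.
  y = 3: RHS = 129 is not a perfect cube.
  y = -3: RHS = -141 is not a perfect cube.
Continuing the search up to |y| = 45 finds no further solutions beyond those listed.
Collected solutions: (-1, 1).

Solutions (with |y| ≤ 45): (-1, 1).


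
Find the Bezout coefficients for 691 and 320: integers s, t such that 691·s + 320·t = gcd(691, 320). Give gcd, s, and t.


Euclidean algorithm on (691, 320) — divide until remainder is 0:
  691 = 2 · 320 + 51
  320 = 6 · 51 + 14
  51 = 3 · 14 + 9
  14 = 1 · 9 + 5
  9 = 1 · 5 + 4
  5 = 1 · 4 + 1
  4 = 4 · 1 + 0
gcd(691, 320) = 1.
Track Bezout coefficients alongside the remainders: start with r₀ = 691 = a·1 + b·0 (s = 1, t = 0) and r₁ = 320 = a·0 + b·1 (s = 0, t = 1); each new remainder r_{k+1} = r_{k-1} − q_k·r_k inherits s_{k+1} = s_{k-1} − q_k·s_k, t_{k+1} = t_{k-1} − q_k·t_k, so r_k = a·s_k + b·t_k at every step:
  q = 2: r = 51, s = 1 − 2·0 = 1, t = 0 − 2·1 = -2  (check: 691·1 + 320·(-2) = 51)
  q = 6: r = 14, s = 0 − 6·1 = -6, t = 1 − 6·(-2) = 13  (check: 691·(-6) + 320·13 = 14)
  q = 3: r = 9, s = 1 − 3·(-6) = 19, t = -2 − 3·13 = -41  (check: 691·19 + 320·(-41) = 9)
  q = 1: r = 5, s = -6 − 1·19 = -25, t = 13 − 1·(-41) = 54  (check: 691·(-25) + 320·54 = 5)
  q = 1: r = 4, s = 19 − 1·(-25) = 44, t = -41 − 1·54 = -95  (check: 691·44 + 320·(-95) = 4)
  q = 1: r = 1, s = -25 − 1·44 = -69, t = 54 − 1·(-95) = 149  (check: 691·(-69) + 320·149 = 1)
The row with r = 1 (the gcd) gives the Bezout coefficients s = -69, t = 149.
Result: 691 · (-69) + 320 · (149) = 1.

gcd(691, 320) = 1; s = -69, t = 149 (check: 691·(-69) + 320·149 = 1).


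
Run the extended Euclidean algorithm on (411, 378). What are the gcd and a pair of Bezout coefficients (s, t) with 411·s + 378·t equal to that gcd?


Euclidean algorithm on (411, 378) — divide until remainder is 0:
  411 = 1 · 378 + 33
  378 = 11 · 33 + 15
  33 = 2 · 15 + 3
  15 = 5 · 3 + 0
gcd(411, 378) = 3.
Track Bezout coefficients alongside the remainders: start with r₀ = 411 = a·1 + b·0 (s = 1, t = 0) and r₁ = 378 = a·0 + b·1 (s = 0, t = 1); each new remainder r_{k+1} = r_{k-1} − q_k·r_k inherits s_{k+1} = s_{k-1} − q_k·s_k, t_{k+1} = t_{k-1} − q_k·t_k, so r_k = a·s_k + b·t_k at every step:
  q = 1: r = 33, s = 1 − 1·0 = 1, t = 0 − 1·1 = -1  (check: 411·1 + 378·(-1) = 33)
  q = 11: r = 15, s = 0 − 11·1 = -11, t = 1 − 11·(-1) = 12  (check: 411·(-11) + 378·12 = 15)
  q = 2: r = 3, s = 1 − 2·(-11) = 23, t = -1 − 2·12 = -25  (check: 411·23 + 378·(-25) = 3)
The row with r = 3 (the gcd) gives the Bezout coefficients s = 23, t = -25.
Result: 411 · (23) + 378 · (-25) = 3.

gcd(411, 378) = 3; s = 23, t = -25 (check: 411·23 + 378·(-25) = 3).


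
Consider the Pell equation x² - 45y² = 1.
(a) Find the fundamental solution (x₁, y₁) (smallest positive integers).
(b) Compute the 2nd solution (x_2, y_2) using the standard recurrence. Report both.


Step 1: Find the fundamental solution (x₁, y₁) of x² - 45y² = 1.
  Expand √45 as a continued fraction. a₀ = ⌊√45⌋ = 6; iterate m_{k+1} = d_k·a_k − m_k, d_{k+1} = (45 − m_{k+1}²)/d_k, a_{k+1} = ⌊(a₀ + m_{k+1})/d_{k+1}⌋ (starting m₀ = 0, d₀ = 1), with convergents p_k = a_k·p_{k-1} + p_{k-2}, q_k = a_k·q_{k-1} + q_{k-2} (p₋₁ = 1, q₋₁ = 0):
  k = 0: a₀ = 6; p₀/q₀ = 6/1; p₀² − 45·q₀² = 36 − 45 = -9.
  k = 1: m = 6, d = 9, a = ⌊(6 + 6)/9⌋ = 1; p/q = (1·6 + 1)/(1·1 + 0) = 7/1; p² − 45·q² = 49 − 45 = 4.
  k = 2: m = 3, d = 4, a = ⌊(6 + 3)/4⌋ = 2; p/q = (2·7 + 6)/(2·1 + 1) = 20/3; p² − 45·q² = 400 − 405 = -5.
  k = 3: m = 5, d = 5, a = ⌊(6 + 5)/5⌋ = 2; p/q = (2·20 + 7)/(2·3 + 1) = 47/7; p² − 45·q² = 2209 − 2205 = 4.
  k = 4: m = 5, d = 4, a = ⌊(6 + 5)/4⌋ = 2; p/q = (2·47 + 20)/(2·7 + 3) = 114/17; p² − 45·q² = 12996 − 13005 = -9.
  k = 5: m = 3, d = 9, a = ⌊(6 + 3)/9⌋ = 1; p/q = (1·114 + 47)/(1·17 + 7) = 161/24; p² − 45·q² = 25921 − 25920 = 1.
  The first convergent with p² − 45·q² = 1 gives the fundamental solution (x₁, y₁) = (161, 24).
Step 2: Apply the recurrence (x_{n+1}, y_{n+1}) = (x₁x_n + 45y₁y_n, x₁y_n + y₁x_n) repeatedly.
  From (x_1, y_1) = (161, 24): x_2 = 161·161 + 45·24·24 = 51841; y_2 = 161·24 + 24·161 = 7728.
Step 3: Verify x_2² - 45·y_2² = 2687489281 - 2687489280 = 1 (should be 1). ✓

(x_1, y_1) = (161, 24); (x_2, y_2) = (51841, 7728).


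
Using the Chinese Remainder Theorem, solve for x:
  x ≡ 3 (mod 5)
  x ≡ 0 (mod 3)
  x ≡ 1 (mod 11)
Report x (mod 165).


Moduli 5, 3, 11 are pairwise coprime; by CRT there is a unique solution modulo M = 5 · 3 · 11 = 165.
Solve pairwise, accumulating the modulus:
  Start with x ≡ 3 (mod 5).
  Combine with x ≡ 0 (mod 3): since gcd(5, 3) = 1, we get a unique residue mod 15.
    Write x = 3 + 5·t and substitute into x ≡ 0 (mod 3): 5·t ≡ 0 − 3 = -3 (mod 3).
    Reduce coefficients mod 3: 2·t ≡ 0 (mod 3).
    The inverse of 2 mod 3 is 2 (since 2·2 = 4 = 1·3 + 1), so t ≡ 2·0 = 0 ≡ 0 (mod 3).
    Then x = 3 + 5·0 = 3, valid modulo lcm(5, 3) = 15: x ≡ 3 (mod 15).
  Combine with x ≡ 1 (mod 11): since gcd(15, 11) = 1, we get a unique residue mod 165.
    Write x = 3 + 15·t and substitute into x ≡ 1 (mod 11): 15·t ≡ 1 − 3 = -2 (mod 11).
    Reduce coefficients mod 11: 4·t ≡ 9 (mod 11).
    The inverse of 4 mod 11 is 3 (since 4·3 = 12 = 1·11 + 1), so t ≡ 3·9 = 27 ≡ 5 (mod 11).
    Then x = 3 + 15·5 = 78, valid modulo lcm(15, 11) = 165: x ≡ 78 (mod 165).
Verify: 78 mod 5 = 3 ✓, 78 mod 3 = 0 ✓, 78 mod 11 = 1 ✓.

x ≡ 78 (mod 165).


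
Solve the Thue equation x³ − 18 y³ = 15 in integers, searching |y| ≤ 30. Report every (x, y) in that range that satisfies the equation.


The equation is x³ - 18y³ = 15. For fixed y, x³ = 18·y³ + 15, so a solution requires the RHS to be a perfect cube.
Strategy: iterate y from -30 to 30, compute RHS = 18·y³ + 15, and check whether it is a (positive or negative) perfect cube.
Check small values of y:
  y = 0: RHS = 15 is not a perfect cube.
  y = 1: RHS = 33 is not a perfect cube.
  y = -1: RHS = -3 is not a perfect cube.
  y = 2: RHS = 159 is not a perfect cube.
  y = -2: RHS = -129 is not a perfect cube.
  y = 3: RHS = 501 is not a perfect cube.
  y = -3: RHS = -471 is not a perfect cube.
Continuing the search up to |y| = 30 finds no solutions either.
No (x, y) in the scanned range satisfies the equation.

No integer solutions with |y| ≤ 30.


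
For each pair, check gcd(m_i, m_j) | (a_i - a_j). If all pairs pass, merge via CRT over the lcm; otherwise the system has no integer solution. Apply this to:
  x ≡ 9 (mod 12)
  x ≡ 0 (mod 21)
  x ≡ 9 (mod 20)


Moduli 12, 21, 20 are not pairwise coprime, so CRT works modulo lcm(m_i) when all pairwise compatibility conditions hold.
Pairwise compatibility: gcd(m_i, m_j) must divide a_i - a_j for every pair.
Merge one congruence at a time:
  Start: x ≡ 9 (mod 12).
  Combine with x ≡ 0 (mod 21): gcd(12, 21) = 3; 0 - 9 = -9, which IS divisible by 3, so compatible.
    Write x = 9 + 12·t and substitute into x ≡ 0 (mod 21): 12·t ≡ 0 − 9 = -9 (mod 21).
    Divide the congruence (and modulus) by g = 3: 4·t ≡ -3 (mod 7).
    Reduce coefficients mod 7: 4·t ≡ 4 (mod 7).
    The inverse of 4 mod 7 is 2 (since 4·2 = 8 = 1·7 + 1), so t ≡ 2·4 = 8 ≡ 1 (mod 7).
    Then x = 9 + 12·1 = 21, valid modulo lcm(12, 21) = 84: x ≡ 21 (mod 84).
  Combine with x ≡ 9 (mod 20): gcd(84, 20) = 4; 9 - 21 = -12, which IS divisible by 4, so compatible.
    Write x = 21 + 84·t and substitute into x ≡ 9 (mod 20): 84·t ≡ 9 − 21 = -12 (mod 20).
    Divide the congruence (and modulus) by g = 4: 21·t ≡ -3 (mod 5).
    Reduce coefficients mod 5: 1·t ≡ 2 (mod 5).
    So t ≡ 2 (mod 5).
    Then x = 21 + 84·2 = 189, valid modulo lcm(84, 20) = 420: x ≡ 189 (mod 420).
Verify: 189 mod 12 = 9, 189 mod 21 = 0, 189 mod 20 = 9.

x ≡ 189 (mod 420).


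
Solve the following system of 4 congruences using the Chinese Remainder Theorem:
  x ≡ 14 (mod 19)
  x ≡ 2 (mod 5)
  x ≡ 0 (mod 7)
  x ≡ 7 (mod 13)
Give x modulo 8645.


Product of moduli M = 19 · 5 · 7 · 13 = 8645.
Merge one congruence at a time:
  Start: x ≡ 14 (mod 19).
  Combine with x ≡ 2 (mod 5); new modulus lcm = 95.
    Write x = 14 + 19·t and substitute into x ≡ 2 (mod 5): 19·t ≡ 2 − 14 = -12 (mod 5).
    Reduce coefficients mod 5: 4·t ≡ 3 (mod 5).
    The inverse of 4 mod 5 is 4 (since 4·4 = 16 = 3·5 + 1), so t ≡ 4·3 = 12 ≡ 2 (mod 5).
    Then x = 14 + 19·2 = 52, valid modulo lcm(19, 5) = 95: x ≡ 52 (mod 95).
  Combine with x ≡ 0 (mod 7); new modulus lcm = 665.
    Write x = 52 + 95·t and substitute into x ≡ 0 (mod 7): 95·t ≡ 0 − 52 = -52 (mod 7).
    Reduce coefficients mod 7: 4·t ≡ 4 (mod 7).
    The inverse of 4 mod 7 is 2 (since 4·2 = 8 = 1·7 + 1), so t ≡ 2·4 = 8 ≡ 1 (mod 7).
    Then x = 52 + 95·1 = 147, valid modulo lcm(95, 7) = 665: x ≡ 147 (mod 665).
  Combine with x ≡ 7 (mod 13); new modulus lcm = 8645.
    Write x = 147 + 665·t and substitute into x ≡ 7 (mod 13): 665·t ≡ 7 − 147 = -140 (mod 13).
    Reduce coefficients mod 13: 2·t ≡ 3 (mod 13).
    The inverse of 2 mod 13 is 7 (since 2·7 = 14 = 1·13 + 1), so t ≡ 7·3 = 21 ≡ 8 (mod 13).
    Then x = 147 + 665·8 = 5467, valid modulo lcm(665, 13) = 8645: x ≡ 5467 (mod 8645).
Verify against each original: 5467 mod 19 = 14, 5467 mod 5 = 2, 5467 mod 7 = 0, 5467 mod 13 = 7.

x ≡ 5467 (mod 8645).


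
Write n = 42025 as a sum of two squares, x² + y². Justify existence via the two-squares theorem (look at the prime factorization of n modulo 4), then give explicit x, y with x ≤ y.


Step 1: Factor n = 42025 = 5^2 · 41^2.
Step 2: Check the mod-4 condition on each prime factor: 5 ≡ 1 (mod 4), exponent 2; 41 ≡ 1 (mod 4), exponent 2.
All primes ≡ 3 (mod 4) appear to even exponent (or don't appear), so by the two-squares theorem n IS expressible as a sum of two squares.
Step 3: Build a representation. Group n = k² · m with k = 5 and m = 41 · 41 = 1681 (a product of primes ≡ 1 (mod 4)); a representation of m scales to one of n via (k·x)² + (k·y)² = k²(x² + y²). Each prime p ≡ 1 (mod 4) is itself a sum of two squares; find a² by testing p − a² for a perfect square:
  41: 41 − 1² = 40, 41 − 2² = 37, 41 − 3² = 32, 41 − 4² = 25 = 5² ⇒ 41 = 4² + 5².
  Combine using the Brahmagupta–Fibonacci identity (a² + b²)(c² + d²) = (ac − bd)² + (ad + bc)² = (ac + bd)² + (ad − bc)²:
  41 · 41 = 1681: from (4² + 5²)(4² + 5²), take (4·4 − 5·5, 4·5 + 5·4) = (16 − 25, 20 + 20) = (-9, 40); dropping signs (only squares matter) gives (9, 40); check 9² + 40² = 81 + 1600 = 1681 ✓.
  Scale by k = 5: (5·9, 5·40) = (45, 200).
Step 4: Order so x ≤ y and verify: 45² + 200² = 2025 + 40000 = 42025 = n. ✓

n = 42025 = 45² + 200² (one valid representation with x ≤ y).


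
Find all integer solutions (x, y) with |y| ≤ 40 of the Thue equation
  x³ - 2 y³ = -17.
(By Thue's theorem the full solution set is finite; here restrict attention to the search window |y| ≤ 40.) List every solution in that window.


The equation is x³ - 2y³ = -17. For fixed y, x³ = 2·y³ − 17, so a solution requires the RHS to be a perfect cube.
Strategy: iterate y from -40 to 40, compute RHS = 2·y³ − 17, and check whether it is a (positive or negative) perfect cube.
Check small values of y:
  y = 0: RHS = -17 is not a perfect cube.
  y = 1: RHS = -15 is not a perfect cube.
  y = -1: RHS = -19 is not a perfect cube.
  y = 2: RHS = -1 = (-1)³ ⇒ x = -1 works.
  y = -2: RHS = -33 is not a perfect cube.
  y = 3: RHS = 37 is not a perfect cube.
  y = -3: RHS = -71 is not a perfect cube.
Continuing the search up to |y| = 40 finds no further solutions beyond those listed.
Collected solutions: (-1, 2).

Solutions (with |y| ≤ 40): (-1, 2).


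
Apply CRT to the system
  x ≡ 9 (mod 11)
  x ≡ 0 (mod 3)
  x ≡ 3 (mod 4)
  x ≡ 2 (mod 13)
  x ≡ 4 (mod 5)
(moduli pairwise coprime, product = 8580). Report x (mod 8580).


Product of moduli M = 11 · 3 · 4 · 13 · 5 = 8580.
Merge one congruence at a time:
  Start: x ≡ 9 (mod 11).
  Combine with x ≡ 0 (mod 3); new modulus lcm = 33.
    Write x = 9 + 11·t and substitute into x ≡ 0 (mod 3): 11·t ≡ 0 − 9 = -9 (mod 3).
    Reduce coefficients mod 3: 2·t ≡ 0 (mod 3).
    The inverse of 2 mod 3 is 2 (since 2·2 = 4 = 1·3 + 1), so t ≡ 2·0 = 0 ≡ 0 (mod 3).
    Then x = 9 + 11·0 = 9, valid modulo lcm(11, 3) = 33: x ≡ 9 (mod 33).
  Combine with x ≡ 3 (mod 4); new modulus lcm = 132.
    Write x = 9 + 33·t and substitute into x ≡ 3 (mod 4): 33·t ≡ 3 − 9 = -6 (mod 4).
    Reduce coefficients mod 4: 1·t ≡ 2 (mod 4).
    So t ≡ 2 (mod 4).
    Then x = 9 + 33·2 = 75, valid modulo lcm(33, 4) = 132: x ≡ 75 (mod 132).
  Combine with x ≡ 2 (mod 13); new modulus lcm = 1716.
    Write x = 75 + 132·t and substitute into x ≡ 2 (mod 13): 132·t ≡ 2 − 75 = -73 (mod 13).
    Reduce coefficients mod 13: 2·t ≡ 5 (mod 13).
    The inverse of 2 mod 13 is 7 (since 2·7 = 14 = 1·13 + 1), so t ≡ 7·5 = 35 ≡ 9 (mod 13).
    Then x = 75 + 132·9 = 1263, valid modulo lcm(132, 13) = 1716: x ≡ 1263 (mod 1716).
  Combine with x ≡ 4 (mod 5); new modulus lcm = 8580.
    Write x = 1263 + 1716·t and substitute into x ≡ 4 (mod 5): 1716·t ≡ 4 − 1263 = -1259 (mod 5).
    Reduce coefficients mod 5: 1·t ≡ 1 (mod 5).
    So t ≡ 1 (mod 5).
    Then x = 1263 + 1716·1 = 2979, valid modulo lcm(1716, 5) = 8580: x ≡ 2979 (mod 8580).
Verify against each original: 2979 mod 11 = 9, 2979 mod 3 = 0, 2979 mod 4 = 3, 2979 mod 13 = 2, 2979 mod 5 = 4.

x ≡ 2979 (mod 8580).


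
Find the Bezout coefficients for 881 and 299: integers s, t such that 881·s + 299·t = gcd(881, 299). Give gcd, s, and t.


Euclidean algorithm on (881, 299) — divide until remainder is 0:
  881 = 2 · 299 + 283
  299 = 1 · 283 + 16
  283 = 17 · 16 + 11
  16 = 1 · 11 + 5
  11 = 2 · 5 + 1
  5 = 5 · 1 + 0
gcd(881, 299) = 1.
Track Bezout coefficients alongside the remainders: start with r₀ = 881 = a·1 + b·0 (s = 1, t = 0) and r₁ = 299 = a·0 + b·1 (s = 0, t = 1); each new remainder r_{k+1} = r_{k-1} − q_k·r_k inherits s_{k+1} = s_{k-1} − q_k·s_k, t_{k+1} = t_{k-1} − q_k·t_k, so r_k = a·s_k + b·t_k at every step:
  q = 2: r = 283, s = 1 − 2·0 = 1, t = 0 − 2·1 = -2  (check: 881·1 + 299·(-2) = 283)
  q = 1: r = 16, s = 0 − 1·1 = -1, t = 1 − 1·(-2) = 3  (check: 881·(-1) + 299·3 = 16)
  q = 17: r = 11, s = 1 − 17·(-1) = 18, t = -2 − 17·3 = -53  (check: 881·18 + 299·(-53) = 11)
  q = 1: r = 5, s = -1 − 1·18 = -19, t = 3 − 1·(-53) = 56  (check: 881·(-19) + 299·56 = 5)
  q = 2: r = 1, s = 18 − 2·(-19) = 56, t = -53 − 2·56 = -165  (check: 881·56 + 299·(-165) = 1)
The row with r = 1 (the gcd) gives the Bezout coefficients s = 56, t = -165.
Result: 881 · (56) + 299 · (-165) = 1.

gcd(881, 299) = 1; s = 56, t = -165 (check: 881·56 + 299·(-165) = 1).
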